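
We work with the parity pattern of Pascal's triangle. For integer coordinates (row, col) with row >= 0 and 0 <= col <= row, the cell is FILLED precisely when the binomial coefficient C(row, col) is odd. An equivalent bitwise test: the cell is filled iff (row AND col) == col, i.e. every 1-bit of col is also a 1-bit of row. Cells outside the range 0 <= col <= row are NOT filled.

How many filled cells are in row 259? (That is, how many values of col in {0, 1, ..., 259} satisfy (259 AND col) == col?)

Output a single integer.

Answer: 8

Derivation:
259 in binary = 100000011
popcount(259) = number of 1-bits in 100000011 = 3
A col c satisfies (259 AND c) == c iff every set bit of c is also set in 259; each of the 3 set bits of 259 can independently be on or off in c.
count = 2^3 = 8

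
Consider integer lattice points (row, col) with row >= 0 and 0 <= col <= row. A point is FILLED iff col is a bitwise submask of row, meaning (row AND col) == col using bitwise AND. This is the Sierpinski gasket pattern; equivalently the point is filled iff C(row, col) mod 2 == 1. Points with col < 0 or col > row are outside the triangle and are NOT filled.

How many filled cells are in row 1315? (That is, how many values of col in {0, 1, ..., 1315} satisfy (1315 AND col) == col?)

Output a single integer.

1315 in binary = 10100100011
popcount(1315) = number of 1-bits in 10100100011 = 5
A col c satisfies (1315 AND c) == c iff every set bit of c is also set in 1315; each of the 5 set bits of 1315 can independently be on or off in c.
count = 2^5 = 32

Answer: 32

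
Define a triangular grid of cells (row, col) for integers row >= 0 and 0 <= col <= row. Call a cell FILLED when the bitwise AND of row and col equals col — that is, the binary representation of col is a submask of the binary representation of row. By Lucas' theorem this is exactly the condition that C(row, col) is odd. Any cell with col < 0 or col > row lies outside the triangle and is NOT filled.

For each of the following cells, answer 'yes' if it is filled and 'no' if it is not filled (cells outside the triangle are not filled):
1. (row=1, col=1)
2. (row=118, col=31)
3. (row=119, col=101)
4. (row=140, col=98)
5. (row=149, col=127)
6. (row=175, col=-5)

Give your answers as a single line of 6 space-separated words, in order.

Answer: yes no yes no no no

Derivation:
(1,1): row=0b1, col=0b1, row AND col = 0b1 = 1; 1 == 1 -> filled
(118,31): row=0b1110110, col=0b11111, row AND col = 0b10110 = 22; 22 != 31 -> empty
(119,101): row=0b1110111, col=0b1100101, row AND col = 0b1100101 = 101; 101 == 101 -> filled
(140,98): row=0b10001100, col=0b1100010, row AND col = 0b0 = 0; 0 != 98 -> empty
(149,127): row=0b10010101, col=0b1111111, row AND col = 0b10101 = 21; 21 != 127 -> empty
(175,-5): col outside [0, 175] -> not filled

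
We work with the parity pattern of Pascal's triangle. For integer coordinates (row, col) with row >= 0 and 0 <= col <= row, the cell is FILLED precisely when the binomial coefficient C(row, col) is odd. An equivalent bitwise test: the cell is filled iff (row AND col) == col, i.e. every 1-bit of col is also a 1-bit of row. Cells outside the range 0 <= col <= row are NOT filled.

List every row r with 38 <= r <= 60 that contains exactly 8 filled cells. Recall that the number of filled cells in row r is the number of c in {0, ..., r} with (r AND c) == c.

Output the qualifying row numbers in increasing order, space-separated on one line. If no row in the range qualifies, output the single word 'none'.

Row r has 2^popcount(r) filled cells, so we need popcount(r) = log2(8) = 3.
Scan r = 38..60 and keep those with exactly 3 one-bits:
r=38=100110 popcount=3 -> KEEP
r=39=100111 popcount=4 -> skip
r=40=101000 popcount=2 -> skip
r=41=101001 popcount=3 -> KEEP
r=42=101010 popcount=3 -> KEEP
r=43=101011 popcount=4 -> skip
r=44=101100 popcount=3 -> KEEP
r=45=101101 popcount=4 -> skip
r=46=101110 popcount=4 -> skip
r=47=101111 popcount=5 -> skip
r=48=110000 popcount=2 -> skip
r=49=110001 popcount=3 -> KEEP
r=50=110010 popcount=3 -> KEEP
r=51=110011 popcount=4 -> skip
r=52=110100 popcount=3 -> KEEP
r=53=110101 popcount=4 -> skip
r=54=110110 popcount=4 -> skip
r=55=110111 popcount=5 -> skip
r=56=111000 popcount=3 -> KEEP
r=57=111001 popcount=4 -> skip
r=58=111010 popcount=4 -> skip
r=59=111011 popcount=5 -> skip
r=60=111100 popcount=4 -> skip
Kept rows: 38 41 42 44 49 50 52 56

Answer: 38 41 42 44 49 50 52 56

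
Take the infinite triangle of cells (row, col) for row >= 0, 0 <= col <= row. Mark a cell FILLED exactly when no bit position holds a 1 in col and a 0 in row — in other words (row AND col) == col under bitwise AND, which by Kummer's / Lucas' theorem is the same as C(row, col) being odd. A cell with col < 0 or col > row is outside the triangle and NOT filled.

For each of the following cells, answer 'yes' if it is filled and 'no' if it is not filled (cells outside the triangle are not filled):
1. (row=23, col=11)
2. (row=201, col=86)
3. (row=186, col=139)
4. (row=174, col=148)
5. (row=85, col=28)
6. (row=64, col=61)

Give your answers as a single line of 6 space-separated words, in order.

(23,11): row=0b10111, col=0b1011, row AND col = 0b11 = 3; 3 != 11 -> empty
(201,86): row=0b11001001, col=0b1010110, row AND col = 0b1000000 = 64; 64 != 86 -> empty
(186,139): row=0b10111010, col=0b10001011, row AND col = 0b10001010 = 138; 138 != 139 -> empty
(174,148): row=0b10101110, col=0b10010100, row AND col = 0b10000100 = 132; 132 != 148 -> empty
(85,28): row=0b1010101, col=0b11100, row AND col = 0b10100 = 20; 20 != 28 -> empty
(64,61): row=0b1000000, col=0b111101, row AND col = 0b0 = 0; 0 != 61 -> empty

Answer: no no no no no no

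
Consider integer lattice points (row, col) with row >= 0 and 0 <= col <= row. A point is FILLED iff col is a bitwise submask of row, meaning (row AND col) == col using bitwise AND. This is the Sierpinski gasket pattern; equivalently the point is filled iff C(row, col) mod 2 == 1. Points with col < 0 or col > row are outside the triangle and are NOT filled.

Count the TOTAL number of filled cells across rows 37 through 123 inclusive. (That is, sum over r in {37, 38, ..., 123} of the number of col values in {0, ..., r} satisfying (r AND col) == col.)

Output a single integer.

Answer: 1634

Derivation:
r37=100101 pc3: +8 =8
r38=100110 pc3: +8 =16
r39=100111 pc4: +16 =32
r40=101000 pc2: +4 =36
r41=101001 pc3: +8 =44
r42=101010 pc3: +8 =52
r43=101011 pc4: +16 =68
r44=101100 pc3: +8 =76
r45=101101 pc4: +16 =92
r46=101110 pc4: +16 =108
r47=101111 pc5: +32 =140
r48=110000 pc2: +4 =144
r49=110001 pc3: +8 =152
r50=110010 pc3: +8 =160
r51=110011 pc4: +16 =176
r52=110100 pc3: +8 =184
r53=110101 pc4: +16 =200
r54=110110 pc4: +16 =216
r55=110111 pc5: +32 =248
r56=111000 pc3: +8 =256
r57=111001 pc4: +16 =272
r58=111010 pc4: +16 =288
r59=111011 pc5: +32 =320
r60=111100 pc4: +16 =336
r61=111101 pc5: +32 =368
r62=111110 pc5: +32 =400
r63=111111 pc6: +64 =464
r64=1000000 pc1: +2 =466
r65=1000001 pc2: +4 =470
r66=1000010 pc2: +4 =474
r67=1000011 pc3: +8 =482
r68=1000100 pc2: +4 =486
r69=1000101 pc3: +8 =494
r70=1000110 pc3: +8 =502
r71=1000111 pc4: +16 =518
r72=1001000 pc2: +4 =522
r73=1001001 pc3: +8 =530
r74=1001010 pc3: +8 =538
r75=1001011 pc4: +16 =554
r76=1001100 pc3: +8 =562
r77=1001101 pc4: +16 =578
r78=1001110 pc4: +16 =594
r79=1001111 pc5: +32 =626
r80=1010000 pc2: +4 =630
r81=1010001 pc3: +8 =638
r82=1010010 pc3: +8 =646
r83=1010011 pc4: +16 =662
r84=1010100 pc3: +8 =670
r85=1010101 pc4: +16 =686
r86=1010110 pc4: +16 =702
r87=1010111 pc5: +32 =734
r88=1011000 pc3: +8 =742
r89=1011001 pc4: +16 =758
r90=1011010 pc4: +16 =774
r91=1011011 pc5: +32 =806
r92=1011100 pc4: +16 =822
r93=1011101 pc5: +32 =854
r94=1011110 pc5: +32 =886
r95=1011111 pc6: +64 =950
r96=1100000 pc2: +4 =954
r97=1100001 pc3: +8 =962
r98=1100010 pc3: +8 =970
r99=1100011 pc4: +16 =986
r100=1100100 pc3: +8 =994
r101=1100101 pc4: +16 =1010
r102=1100110 pc4: +16 =1026
r103=1100111 pc5: +32 =1058
r104=1101000 pc3: +8 =1066
r105=1101001 pc4: +16 =1082
r106=1101010 pc4: +16 =1098
r107=1101011 pc5: +32 =1130
r108=1101100 pc4: +16 =1146
r109=1101101 pc5: +32 =1178
r110=1101110 pc5: +32 =1210
r111=1101111 pc6: +64 =1274
r112=1110000 pc3: +8 =1282
r113=1110001 pc4: +16 =1298
r114=1110010 pc4: +16 =1314
r115=1110011 pc5: +32 =1346
r116=1110100 pc4: +16 =1362
r117=1110101 pc5: +32 =1394
r118=1110110 pc5: +32 =1426
r119=1110111 pc6: +64 =1490
r120=1111000 pc4: +16 =1506
r121=1111001 pc5: +32 =1538
r122=1111010 pc5: +32 =1570
r123=1111011 pc6: +64 =1634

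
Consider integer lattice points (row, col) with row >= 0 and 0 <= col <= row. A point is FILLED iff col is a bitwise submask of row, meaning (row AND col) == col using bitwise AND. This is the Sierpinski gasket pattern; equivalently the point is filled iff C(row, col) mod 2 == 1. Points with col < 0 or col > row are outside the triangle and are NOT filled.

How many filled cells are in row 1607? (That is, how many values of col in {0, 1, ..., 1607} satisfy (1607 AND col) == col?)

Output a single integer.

Answer: 64

Derivation:
1607 in binary = 11001000111
popcount(1607) = number of 1-bits in 11001000111 = 6
A col c satisfies (1607 AND c) == c iff every set bit of c is also set in 1607; each of the 6 set bits of 1607 can independently be on or off in c.
count = 2^6 = 64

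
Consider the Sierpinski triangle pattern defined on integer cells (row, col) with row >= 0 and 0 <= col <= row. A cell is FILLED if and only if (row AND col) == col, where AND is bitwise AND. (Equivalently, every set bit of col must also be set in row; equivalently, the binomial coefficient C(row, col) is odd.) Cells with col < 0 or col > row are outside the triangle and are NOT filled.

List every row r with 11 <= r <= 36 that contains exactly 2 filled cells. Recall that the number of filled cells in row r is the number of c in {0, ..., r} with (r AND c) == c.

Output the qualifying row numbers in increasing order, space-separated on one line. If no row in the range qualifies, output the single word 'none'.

Answer: 16 32

Derivation:
Row r has 2^popcount(r) filled cells, so we need popcount(r) = log2(2) = 1.
Scan r = 11..36 and keep those with exactly 1 one-bits:
r=11=1011 popcount=3 -> skip
r=12=1100 popcount=2 -> skip
r=13=1101 popcount=3 -> skip
r=14=1110 popcount=3 -> skip
r=15=1111 popcount=4 -> skip
r=16=10000 popcount=1 -> KEEP
r=17=10001 popcount=2 -> skip
r=18=10010 popcount=2 -> skip
r=19=10011 popcount=3 -> skip
r=20=10100 popcount=2 -> skip
r=21=10101 popcount=3 -> skip
r=22=10110 popcount=3 -> skip
r=23=10111 popcount=4 -> skip
r=24=11000 popcount=2 -> skip
r=25=11001 popcount=3 -> skip
r=26=11010 popcount=3 -> skip
r=27=11011 popcount=4 -> skip
r=28=11100 popcount=3 -> skip
r=29=11101 popcount=4 -> skip
r=30=11110 popcount=4 -> skip
r=31=11111 popcount=5 -> skip
r=32=100000 popcount=1 -> KEEP
r=33=100001 popcount=2 -> skip
r=34=100010 popcount=2 -> skip
r=35=100011 popcount=3 -> skip
r=36=100100 popcount=2 -> skip
Kept rows: 16 32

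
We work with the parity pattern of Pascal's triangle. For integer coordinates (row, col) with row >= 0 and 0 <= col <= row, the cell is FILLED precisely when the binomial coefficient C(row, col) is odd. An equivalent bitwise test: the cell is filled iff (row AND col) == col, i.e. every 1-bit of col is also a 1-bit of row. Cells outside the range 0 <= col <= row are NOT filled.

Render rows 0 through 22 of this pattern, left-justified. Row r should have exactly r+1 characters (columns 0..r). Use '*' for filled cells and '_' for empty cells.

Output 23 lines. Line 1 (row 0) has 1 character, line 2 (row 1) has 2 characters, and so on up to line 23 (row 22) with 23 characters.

r0=0: *
r1=1: **
r2=10: *_*
r3=11: ****
r4=100: *___*
r5=101: **__**
r6=110: *_*_*_*
r7=111: ********
r8=1000: *_______*
r9=1001: **______**
r10=1010: *_*_____*_*
r11=1011: ****____****
r12=1100: *___*___*___*
r13=1101: **__**__**__**
r14=1110: *_*_*_*_*_*_*_*
r15=1111: ****************
r16=10000: *_______________*
r17=10001: **______________**
r18=10010: *_*_____________*_*
r19=10011: ****____________****
r20=10100: *___*___________*___*
r21=10101: **__**__________**__**
r22=10110: *_*_*_*_________*_*_*_*

Answer: *
**
*_*
****
*___*
**__**
*_*_*_*
********
*_______*
**______**
*_*_____*_*
****____****
*___*___*___*
**__**__**__**
*_*_*_*_*_*_*_*
****************
*_______________*
**______________**
*_*_____________*_*
****____________****
*___*___________*___*
**__**__________**__**
*_*_*_*_________*_*_*_*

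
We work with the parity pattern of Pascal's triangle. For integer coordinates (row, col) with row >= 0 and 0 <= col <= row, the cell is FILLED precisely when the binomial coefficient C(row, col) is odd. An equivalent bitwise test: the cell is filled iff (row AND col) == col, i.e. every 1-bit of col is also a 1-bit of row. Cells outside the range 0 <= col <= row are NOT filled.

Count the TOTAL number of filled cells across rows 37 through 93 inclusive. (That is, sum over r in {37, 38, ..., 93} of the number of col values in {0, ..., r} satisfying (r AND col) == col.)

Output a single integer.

Answer: 854

Derivation:
r37=100101 pc3: +8 =8
r38=100110 pc3: +8 =16
r39=100111 pc4: +16 =32
r40=101000 pc2: +4 =36
r41=101001 pc3: +8 =44
r42=101010 pc3: +8 =52
r43=101011 pc4: +16 =68
r44=101100 pc3: +8 =76
r45=101101 pc4: +16 =92
r46=101110 pc4: +16 =108
r47=101111 pc5: +32 =140
r48=110000 pc2: +4 =144
r49=110001 pc3: +8 =152
r50=110010 pc3: +8 =160
r51=110011 pc4: +16 =176
r52=110100 pc3: +8 =184
r53=110101 pc4: +16 =200
r54=110110 pc4: +16 =216
r55=110111 pc5: +32 =248
r56=111000 pc3: +8 =256
r57=111001 pc4: +16 =272
r58=111010 pc4: +16 =288
r59=111011 pc5: +32 =320
r60=111100 pc4: +16 =336
r61=111101 pc5: +32 =368
r62=111110 pc5: +32 =400
r63=111111 pc6: +64 =464
r64=1000000 pc1: +2 =466
r65=1000001 pc2: +4 =470
r66=1000010 pc2: +4 =474
r67=1000011 pc3: +8 =482
r68=1000100 pc2: +4 =486
r69=1000101 pc3: +8 =494
r70=1000110 pc3: +8 =502
r71=1000111 pc4: +16 =518
r72=1001000 pc2: +4 =522
r73=1001001 pc3: +8 =530
r74=1001010 pc3: +8 =538
r75=1001011 pc4: +16 =554
r76=1001100 pc3: +8 =562
r77=1001101 pc4: +16 =578
r78=1001110 pc4: +16 =594
r79=1001111 pc5: +32 =626
r80=1010000 pc2: +4 =630
r81=1010001 pc3: +8 =638
r82=1010010 pc3: +8 =646
r83=1010011 pc4: +16 =662
r84=1010100 pc3: +8 =670
r85=1010101 pc4: +16 =686
r86=1010110 pc4: +16 =702
r87=1010111 pc5: +32 =734
r88=1011000 pc3: +8 =742
r89=1011001 pc4: +16 =758
r90=1011010 pc4: +16 =774
r91=1011011 pc5: +32 =806
r92=1011100 pc4: +16 =822
r93=1011101 pc5: +32 =854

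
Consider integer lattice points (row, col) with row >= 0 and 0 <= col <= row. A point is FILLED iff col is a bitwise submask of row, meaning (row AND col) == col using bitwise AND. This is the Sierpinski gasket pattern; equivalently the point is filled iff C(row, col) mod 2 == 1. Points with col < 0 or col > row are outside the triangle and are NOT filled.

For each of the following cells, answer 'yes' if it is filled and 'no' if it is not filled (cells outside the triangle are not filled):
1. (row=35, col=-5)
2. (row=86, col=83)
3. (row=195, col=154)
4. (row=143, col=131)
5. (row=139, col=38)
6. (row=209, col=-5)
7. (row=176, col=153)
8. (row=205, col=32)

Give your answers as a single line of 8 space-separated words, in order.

Answer: no no no yes no no no no

Derivation:
(35,-5): col outside [0, 35] -> not filled
(86,83): row=0b1010110, col=0b1010011, row AND col = 0b1010010 = 82; 82 != 83 -> empty
(195,154): row=0b11000011, col=0b10011010, row AND col = 0b10000010 = 130; 130 != 154 -> empty
(143,131): row=0b10001111, col=0b10000011, row AND col = 0b10000011 = 131; 131 == 131 -> filled
(139,38): row=0b10001011, col=0b100110, row AND col = 0b10 = 2; 2 != 38 -> empty
(209,-5): col outside [0, 209] -> not filled
(176,153): row=0b10110000, col=0b10011001, row AND col = 0b10010000 = 144; 144 != 153 -> empty
(205,32): row=0b11001101, col=0b100000, row AND col = 0b0 = 0; 0 != 32 -> empty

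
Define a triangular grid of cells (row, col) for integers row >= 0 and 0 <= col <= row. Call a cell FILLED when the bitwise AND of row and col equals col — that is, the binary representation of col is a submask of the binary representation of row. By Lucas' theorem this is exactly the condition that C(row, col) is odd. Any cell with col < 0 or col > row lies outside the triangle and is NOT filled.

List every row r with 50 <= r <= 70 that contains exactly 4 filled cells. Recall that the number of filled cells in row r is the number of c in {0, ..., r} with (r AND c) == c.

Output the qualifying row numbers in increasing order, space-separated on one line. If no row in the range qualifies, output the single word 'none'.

Row r has 2^popcount(r) filled cells, so we need popcount(r) = log2(4) = 2.
Scan r = 50..70 and keep those with exactly 2 one-bits:
r=50=110010 popcount=3 -> skip
r=51=110011 popcount=4 -> skip
r=52=110100 popcount=3 -> skip
r=53=110101 popcount=4 -> skip
r=54=110110 popcount=4 -> skip
r=55=110111 popcount=5 -> skip
r=56=111000 popcount=3 -> skip
r=57=111001 popcount=4 -> skip
r=58=111010 popcount=4 -> skip
r=59=111011 popcount=5 -> skip
r=60=111100 popcount=4 -> skip
r=61=111101 popcount=5 -> skip
r=62=111110 popcount=5 -> skip
r=63=111111 popcount=6 -> skip
r=64=1000000 popcount=1 -> skip
r=65=1000001 popcount=2 -> KEEP
r=66=1000010 popcount=2 -> KEEP
r=67=1000011 popcount=3 -> skip
r=68=1000100 popcount=2 -> KEEP
r=69=1000101 popcount=3 -> skip
r=70=1000110 popcount=3 -> skip
Kept rows: 65 66 68

Answer: 65 66 68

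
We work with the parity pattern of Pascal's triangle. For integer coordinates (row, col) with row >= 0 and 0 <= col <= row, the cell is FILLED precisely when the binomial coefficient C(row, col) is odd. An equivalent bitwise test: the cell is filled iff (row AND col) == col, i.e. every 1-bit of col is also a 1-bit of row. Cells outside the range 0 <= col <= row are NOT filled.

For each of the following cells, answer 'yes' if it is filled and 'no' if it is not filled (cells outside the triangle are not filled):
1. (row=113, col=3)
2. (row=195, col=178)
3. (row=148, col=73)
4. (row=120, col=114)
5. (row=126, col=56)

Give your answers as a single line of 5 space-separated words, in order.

(113,3): row=0b1110001, col=0b11, row AND col = 0b1 = 1; 1 != 3 -> empty
(195,178): row=0b11000011, col=0b10110010, row AND col = 0b10000010 = 130; 130 != 178 -> empty
(148,73): row=0b10010100, col=0b1001001, row AND col = 0b0 = 0; 0 != 73 -> empty
(120,114): row=0b1111000, col=0b1110010, row AND col = 0b1110000 = 112; 112 != 114 -> empty
(126,56): row=0b1111110, col=0b111000, row AND col = 0b111000 = 56; 56 == 56 -> filled

Answer: no no no no yes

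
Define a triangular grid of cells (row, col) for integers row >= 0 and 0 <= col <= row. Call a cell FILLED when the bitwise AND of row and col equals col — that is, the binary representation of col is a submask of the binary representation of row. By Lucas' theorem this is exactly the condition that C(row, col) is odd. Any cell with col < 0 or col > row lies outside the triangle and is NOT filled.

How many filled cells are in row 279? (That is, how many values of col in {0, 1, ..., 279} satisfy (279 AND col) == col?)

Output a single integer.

Answer: 32

Derivation:
279 in binary = 100010111
popcount(279) = number of 1-bits in 100010111 = 5
A col c satisfies (279 AND c) == c iff every set bit of c is also set in 279; each of the 5 set bits of 279 can independently be on or off in c.
count = 2^5 = 32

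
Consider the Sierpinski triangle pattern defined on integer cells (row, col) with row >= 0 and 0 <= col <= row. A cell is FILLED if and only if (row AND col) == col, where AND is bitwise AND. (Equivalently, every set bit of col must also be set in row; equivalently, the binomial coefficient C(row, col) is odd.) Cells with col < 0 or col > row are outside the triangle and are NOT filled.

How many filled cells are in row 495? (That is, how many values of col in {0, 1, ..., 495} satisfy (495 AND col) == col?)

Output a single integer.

Answer: 256

Derivation:
495 in binary = 111101111
popcount(495) = number of 1-bits in 111101111 = 8
A col c satisfies (495 AND c) == c iff every set bit of c is also set in 495; each of the 8 set bits of 495 can independently be on or off in c.
count = 2^8 = 256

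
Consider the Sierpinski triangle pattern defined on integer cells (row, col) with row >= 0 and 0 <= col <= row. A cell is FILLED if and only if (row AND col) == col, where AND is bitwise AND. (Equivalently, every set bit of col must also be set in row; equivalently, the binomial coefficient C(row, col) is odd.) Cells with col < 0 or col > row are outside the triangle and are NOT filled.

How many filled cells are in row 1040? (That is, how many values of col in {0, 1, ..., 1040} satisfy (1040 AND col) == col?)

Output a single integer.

Answer: 4

Derivation:
1040 in binary = 10000010000
popcount(1040) = number of 1-bits in 10000010000 = 2
A col c satisfies (1040 AND c) == c iff every set bit of c is also set in 1040; each of the 2 set bits of 1040 can independently be on or off in c.
count = 2^2 = 4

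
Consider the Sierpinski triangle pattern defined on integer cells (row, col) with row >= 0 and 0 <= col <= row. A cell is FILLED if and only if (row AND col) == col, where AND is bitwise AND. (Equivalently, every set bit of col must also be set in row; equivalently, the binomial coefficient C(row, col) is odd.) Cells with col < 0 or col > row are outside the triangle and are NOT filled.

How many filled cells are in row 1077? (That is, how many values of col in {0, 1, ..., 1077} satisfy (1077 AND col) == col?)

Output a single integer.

Answer: 32

Derivation:
1077 in binary = 10000110101
popcount(1077) = number of 1-bits in 10000110101 = 5
A col c satisfies (1077 AND c) == c iff every set bit of c is also set in 1077; each of the 5 set bits of 1077 can independently be on or off in c.
count = 2^5 = 32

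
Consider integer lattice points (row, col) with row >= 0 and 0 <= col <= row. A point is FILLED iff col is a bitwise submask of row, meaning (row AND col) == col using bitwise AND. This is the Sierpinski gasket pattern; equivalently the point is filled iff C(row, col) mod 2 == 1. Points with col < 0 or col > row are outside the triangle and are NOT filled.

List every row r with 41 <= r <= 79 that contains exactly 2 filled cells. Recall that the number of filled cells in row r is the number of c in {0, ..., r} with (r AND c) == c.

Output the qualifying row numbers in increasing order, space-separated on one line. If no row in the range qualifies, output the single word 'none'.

Answer: 64

Derivation:
Row r has 2^popcount(r) filled cells, so we need popcount(r) = log2(2) = 1.
Scan r = 41..79 and keep those with exactly 1 one-bits:
r=41=101001 popcount=3 -> skip
r=42=101010 popcount=3 -> skip
r=43=101011 popcount=4 -> skip
r=44=101100 popcount=3 -> skip
r=45=101101 popcount=4 -> skip
r=46=101110 popcount=4 -> skip
r=47=101111 popcount=5 -> skip
r=48=110000 popcount=2 -> skip
r=49=110001 popcount=3 -> skip
r=50=110010 popcount=3 -> skip
r=51=110011 popcount=4 -> skip
r=52=110100 popcount=3 -> skip
r=53=110101 popcount=4 -> skip
r=54=110110 popcount=4 -> skip
r=55=110111 popcount=5 -> skip
r=56=111000 popcount=3 -> skip
r=57=111001 popcount=4 -> skip
r=58=111010 popcount=4 -> skip
r=59=111011 popcount=5 -> skip
r=60=111100 popcount=4 -> skip
r=61=111101 popcount=5 -> skip
r=62=111110 popcount=5 -> skip
r=63=111111 popcount=6 -> skip
r=64=1000000 popcount=1 -> KEEP
r=65=1000001 popcount=2 -> skip
r=66=1000010 popcount=2 -> skip
r=67=1000011 popcount=3 -> skip
r=68=1000100 popcount=2 -> skip
r=69=1000101 popcount=3 -> skip
r=70=1000110 popcount=3 -> skip
r=71=1000111 popcount=4 -> skip
r=72=1001000 popcount=2 -> skip
r=73=1001001 popcount=3 -> skip
r=74=1001010 popcount=3 -> skip
r=75=1001011 popcount=4 -> skip
r=76=1001100 popcount=3 -> skip
r=77=1001101 popcount=4 -> skip
r=78=1001110 popcount=4 -> skip
r=79=1001111 popcount=5 -> skip
Kept rows: 64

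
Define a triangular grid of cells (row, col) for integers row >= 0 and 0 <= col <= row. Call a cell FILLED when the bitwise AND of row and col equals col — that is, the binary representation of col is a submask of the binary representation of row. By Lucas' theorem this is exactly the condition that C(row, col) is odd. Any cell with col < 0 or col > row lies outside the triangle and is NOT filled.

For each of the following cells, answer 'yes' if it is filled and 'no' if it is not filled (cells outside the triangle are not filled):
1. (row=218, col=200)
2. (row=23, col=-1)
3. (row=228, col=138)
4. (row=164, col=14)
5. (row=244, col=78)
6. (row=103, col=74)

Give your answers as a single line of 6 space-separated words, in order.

Answer: yes no no no no no

Derivation:
(218,200): row=0b11011010, col=0b11001000, row AND col = 0b11001000 = 200; 200 == 200 -> filled
(23,-1): col outside [0, 23] -> not filled
(228,138): row=0b11100100, col=0b10001010, row AND col = 0b10000000 = 128; 128 != 138 -> empty
(164,14): row=0b10100100, col=0b1110, row AND col = 0b100 = 4; 4 != 14 -> empty
(244,78): row=0b11110100, col=0b1001110, row AND col = 0b1000100 = 68; 68 != 78 -> empty
(103,74): row=0b1100111, col=0b1001010, row AND col = 0b1000010 = 66; 66 != 74 -> empty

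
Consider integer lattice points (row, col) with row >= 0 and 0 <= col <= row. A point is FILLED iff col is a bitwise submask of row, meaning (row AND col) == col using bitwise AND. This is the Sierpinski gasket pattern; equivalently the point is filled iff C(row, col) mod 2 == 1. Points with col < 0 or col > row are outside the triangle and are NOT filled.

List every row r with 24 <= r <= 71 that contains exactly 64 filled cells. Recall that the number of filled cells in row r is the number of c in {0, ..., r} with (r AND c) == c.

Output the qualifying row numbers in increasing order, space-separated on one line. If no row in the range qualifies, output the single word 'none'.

Row r has 2^popcount(r) filled cells, so we need popcount(r) = log2(64) = 6.
Scan r = 24..71 and keep those with exactly 6 one-bits:
r=24=11000 popcount=2 -> skip
r=25=11001 popcount=3 -> skip
r=26=11010 popcount=3 -> skip
r=27=11011 popcount=4 -> skip
r=28=11100 popcount=3 -> skip
r=29=11101 popcount=4 -> skip
r=30=11110 popcount=4 -> skip
r=31=11111 popcount=5 -> skip
r=32=100000 popcount=1 -> skip
r=33=100001 popcount=2 -> skip
r=34=100010 popcount=2 -> skip
r=35=100011 popcount=3 -> skip
r=36=100100 popcount=2 -> skip
r=37=100101 popcount=3 -> skip
r=38=100110 popcount=3 -> skip
r=39=100111 popcount=4 -> skip
r=40=101000 popcount=2 -> skip
r=41=101001 popcount=3 -> skip
r=42=101010 popcount=3 -> skip
r=43=101011 popcount=4 -> skip
r=44=101100 popcount=3 -> skip
r=45=101101 popcount=4 -> skip
r=46=101110 popcount=4 -> skip
r=47=101111 popcount=5 -> skip
r=48=110000 popcount=2 -> skip
r=49=110001 popcount=3 -> skip
r=50=110010 popcount=3 -> skip
r=51=110011 popcount=4 -> skip
r=52=110100 popcount=3 -> skip
r=53=110101 popcount=4 -> skip
r=54=110110 popcount=4 -> skip
r=55=110111 popcount=5 -> skip
r=56=111000 popcount=3 -> skip
r=57=111001 popcount=4 -> skip
r=58=111010 popcount=4 -> skip
r=59=111011 popcount=5 -> skip
r=60=111100 popcount=4 -> skip
r=61=111101 popcount=5 -> skip
r=62=111110 popcount=5 -> skip
r=63=111111 popcount=6 -> KEEP
r=64=1000000 popcount=1 -> skip
r=65=1000001 popcount=2 -> skip
r=66=1000010 popcount=2 -> skip
r=67=1000011 popcount=3 -> skip
r=68=1000100 popcount=2 -> skip
r=69=1000101 popcount=3 -> skip
r=70=1000110 popcount=3 -> skip
r=71=1000111 popcount=4 -> skip
Kept rows: 63

Answer: 63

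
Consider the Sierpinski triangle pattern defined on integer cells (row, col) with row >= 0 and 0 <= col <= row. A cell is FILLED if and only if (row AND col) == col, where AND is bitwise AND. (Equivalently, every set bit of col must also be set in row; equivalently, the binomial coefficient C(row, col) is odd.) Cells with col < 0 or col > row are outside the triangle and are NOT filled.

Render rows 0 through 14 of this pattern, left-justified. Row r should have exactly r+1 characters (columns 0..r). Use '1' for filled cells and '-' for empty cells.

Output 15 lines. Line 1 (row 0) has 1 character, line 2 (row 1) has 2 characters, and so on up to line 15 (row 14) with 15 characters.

r0=0: 1
r1=1: 11
r2=10: 1-1
r3=11: 1111
r4=100: 1---1
r5=101: 11--11
r6=110: 1-1-1-1
r7=111: 11111111
r8=1000: 1-------1
r9=1001: 11------11
r10=1010: 1-1-----1-1
r11=1011: 1111----1111
r12=1100: 1---1---1---1
r13=1101: 11--11--11--11
r14=1110: 1-1-1-1-1-1-1-1

Answer: 1
11
1-1
1111
1---1
11--11
1-1-1-1
11111111
1-------1
11------11
1-1-----1-1
1111----1111
1---1---1---1
11--11--11--11
1-1-1-1-1-1-1-1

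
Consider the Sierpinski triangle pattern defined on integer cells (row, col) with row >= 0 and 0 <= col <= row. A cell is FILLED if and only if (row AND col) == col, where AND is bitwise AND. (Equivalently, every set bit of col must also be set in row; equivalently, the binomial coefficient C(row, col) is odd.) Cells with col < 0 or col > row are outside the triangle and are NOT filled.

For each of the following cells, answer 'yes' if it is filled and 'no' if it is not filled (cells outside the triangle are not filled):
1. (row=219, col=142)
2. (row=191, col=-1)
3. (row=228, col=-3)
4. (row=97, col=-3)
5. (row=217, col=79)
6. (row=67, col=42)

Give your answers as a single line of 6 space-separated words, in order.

(219,142): row=0b11011011, col=0b10001110, row AND col = 0b10001010 = 138; 138 != 142 -> empty
(191,-1): col outside [0, 191] -> not filled
(228,-3): col outside [0, 228] -> not filled
(97,-3): col outside [0, 97] -> not filled
(217,79): row=0b11011001, col=0b1001111, row AND col = 0b1001001 = 73; 73 != 79 -> empty
(67,42): row=0b1000011, col=0b101010, row AND col = 0b10 = 2; 2 != 42 -> empty

Answer: no no no no no no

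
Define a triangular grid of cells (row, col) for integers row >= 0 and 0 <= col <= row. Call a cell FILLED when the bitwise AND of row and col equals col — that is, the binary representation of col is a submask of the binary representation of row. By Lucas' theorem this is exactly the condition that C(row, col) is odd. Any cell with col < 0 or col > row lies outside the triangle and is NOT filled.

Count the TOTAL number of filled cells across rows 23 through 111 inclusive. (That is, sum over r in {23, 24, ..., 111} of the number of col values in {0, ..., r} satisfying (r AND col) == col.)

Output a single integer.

r23=10111 pc4: +16 =16
r24=11000 pc2: +4 =20
r25=11001 pc3: +8 =28
r26=11010 pc3: +8 =36
r27=11011 pc4: +16 =52
r28=11100 pc3: +8 =60
r29=11101 pc4: +16 =76
r30=11110 pc4: +16 =92
r31=11111 pc5: +32 =124
r32=100000 pc1: +2 =126
r33=100001 pc2: +4 =130
r34=100010 pc2: +4 =134
r35=100011 pc3: +8 =142
r36=100100 pc2: +4 =146
r37=100101 pc3: +8 =154
r38=100110 pc3: +8 =162
r39=100111 pc4: +16 =178
r40=101000 pc2: +4 =182
r41=101001 pc3: +8 =190
r42=101010 pc3: +8 =198
r43=101011 pc4: +16 =214
r44=101100 pc3: +8 =222
r45=101101 pc4: +16 =238
r46=101110 pc4: +16 =254
r47=101111 pc5: +32 =286
r48=110000 pc2: +4 =290
r49=110001 pc3: +8 =298
r50=110010 pc3: +8 =306
r51=110011 pc4: +16 =322
r52=110100 pc3: +8 =330
r53=110101 pc4: +16 =346
r54=110110 pc4: +16 =362
r55=110111 pc5: +32 =394
r56=111000 pc3: +8 =402
r57=111001 pc4: +16 =418
r58=111010 pc4: +16 =434
r59=111011 pc5: +32 =466
r60=111100 pc4: +16 =482
r61=111101 pc5: +32 =514
r62=111110 pc5: +32 =546
r63=111111 pc6: +64 =610
r64=1000000 pc1: +2 =612
r65=1000001 pc2: +4 =616
r66=1000010 pc2: +4 =620
r67=1000011 pc3: +8 =628
r68=1000100 pc2: +4 =632
r69=1000101 pc3: +8 =640
r70=1000110 pc3: +8 =648
r71=1000111 pc4: +16 =664
r72=1001000 pc2: +4 =668
r73=1001001 pc3: +8 =676
r74=1001010 pc3: +8 =684
r75=1001011 pc4: +16 =700
r76=1001100 pc3: +8 =708
r77=1001101 pc4: +16 =724
r78=1001110 pc4: +16 =740
r79=1001111 pc5: +32 =772
r80=1010000 pc2: +4 =776
r81=1010001 pc3: +8 =784
r82=1010010 pc3: +8 =792
r83=1010011 pc4: +16 =808
r84=1010100 pc3: +8 =816
r85=1010101 pc4: +16 =832
r86=1010110 pc4: +16 =848
r87=1010111 pc5: +32 =880
r88=1011000 pc3: +8 =888
r89=1011001 pc4: +16 =904
r90=1011010 pc4: +16 =920
r91=1011011 pc5: +32 =952
r92=1011100 pc4: +16 =968
r93=1011101 pc5: +32 =1000
r94=1011110 pc5: +32 =1032
r95=1011111 pc6: +64 =1096
r96=1100000 pc2: +4 =1100
r97=1100001 pc3: +8 =1108
r98=1100010 pc3: +8 =1116
r99=1100011 pc4: +16 =1132
r100=1100100 pc3: +8 =1140
r101=1100101 pc4: +16 =1156
r102=1100110 pc4: +16 =1172
r103=1100111 pc5: +32 =1204
r104=1101000 pc3: +8 =1212
r105=1101001 pc4: +16 =1228
r106=1101010 pc4: +16 =1244
r107=1101011 pc5: +32 =1276
r108=1101100 pc4: +16 =1292
r109=1101101 pc5: +32 =1324
r110=1101110 pc5: +32 =1356
r111=1101111 pc6: +64 =1420

Answer: 1420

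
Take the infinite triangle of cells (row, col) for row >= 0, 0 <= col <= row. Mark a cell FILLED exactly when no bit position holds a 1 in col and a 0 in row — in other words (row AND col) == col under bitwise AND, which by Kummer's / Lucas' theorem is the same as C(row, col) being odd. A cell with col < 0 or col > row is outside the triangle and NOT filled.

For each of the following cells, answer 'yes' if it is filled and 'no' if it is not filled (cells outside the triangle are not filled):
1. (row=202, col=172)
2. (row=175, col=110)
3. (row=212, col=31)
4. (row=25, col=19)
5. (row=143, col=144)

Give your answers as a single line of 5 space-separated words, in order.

Answer: no no no no no

Derivation:
(202,172): row=0b11001010, col=0b10101100, row AND col = 0b10001000 = 136; 136 != 172 -> empty
(175,110): row=0b10101111, col=0b1101110, row AND col = 0b101110 = 46; 46 != 110 -> empty
(212,31): row=0b11010100, col=0b11111, row AND col = 0b10100 = 20; 20 != 31 -> empty
(25,19): row=0b11001, col=0b10011, row AND col = 0b10001 = 17; 17 != 19 -> empty
(143,144): col outside [0, 143] -> not filled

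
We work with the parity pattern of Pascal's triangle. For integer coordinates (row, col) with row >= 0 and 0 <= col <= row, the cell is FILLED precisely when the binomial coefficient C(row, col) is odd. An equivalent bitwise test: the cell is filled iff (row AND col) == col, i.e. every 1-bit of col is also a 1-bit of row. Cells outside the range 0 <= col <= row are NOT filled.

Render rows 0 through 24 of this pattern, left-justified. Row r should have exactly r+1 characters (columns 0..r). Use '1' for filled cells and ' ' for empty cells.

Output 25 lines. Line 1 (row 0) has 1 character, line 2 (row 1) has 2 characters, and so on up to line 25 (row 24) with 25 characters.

r0=0: 1
r1=1: 11
r2=10: 1 1
r3=11: 1111
r4=100: 1   1
r5=101: 11  11
r6=110: 1 1 1 1
r7=111: 11111111
r8=1000: 1       1
r9=1001: 11      11
r10=1010: 1 1     1 1
r11=1011: 1111    1111
r12=1100: 1   1   1   1
r13=1101: 11  11  11  11
r14=1110: 1 1 1 1 1 1 1 1
r15=1111: 1111111111111111
r16=10000: 1               1
r17=10001: 11              11
r18=10010: 1 1             1 1
r19=10011: 1111            1111
r20=10100: 1   1           1   1
r21=10101: 11  11          11  11
r22=10110: 1 1 1 1         1 1 1 1
r23=10111: 11111111        11111111
r24=11000: 1       1       1       1

Answer: 1
11
1 1
1111
1   1
11  11
1 1 1 1
11111111
1       1
11      11
1 1     1 1
1111    1111
1   1   1   1
11  11  11  11
1 1 1 1 1 1 1 1
1111111111111111
1               1
11              11
1 1             1 1
1111            1111
1   1           1   1
11  11          11  11
1 1 1 1         1 1 1 1
11111111        11111111
1       1       1       1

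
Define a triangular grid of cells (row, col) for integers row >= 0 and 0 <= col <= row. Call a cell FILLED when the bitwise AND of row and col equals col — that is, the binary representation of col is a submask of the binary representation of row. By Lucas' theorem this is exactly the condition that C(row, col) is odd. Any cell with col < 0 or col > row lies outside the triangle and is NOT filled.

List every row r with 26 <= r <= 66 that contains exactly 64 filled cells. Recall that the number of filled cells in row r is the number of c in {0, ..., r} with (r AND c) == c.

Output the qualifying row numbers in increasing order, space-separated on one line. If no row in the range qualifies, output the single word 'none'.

Row r has 2^popcount(r) filled cells, so we need popcount(r) = log2(64) = 6.
Scan r = 26..66 and keep those with exactly 6 one-bits:
r=26=11010 popcount=3 -> skip
r=27=11011 popcount=4 -> skip
r=28=11100 popcount=3 -> skip
r=29=11101 popcount=4 -> skip
r=30=11110 popcount=4 -> skip
r=31=11111 popcount=5 -> skip
r=32=100000 popcount=1 -> skip
r=33=100001 popcount=2 -> skip
r=34=100010 popcount=2 -> skip
r=35=100011 popcount=3 -> skip
r=36=100100 popcount=2 -> skip
r=37=100101 popcount=3 -> skip
r=38=100110 popcount=3 -> skip
r=39=100111 popcount=4 -> skip
r=40=101000 popcount=2 -> skip
r=41=101001 popcount=3 -> skip
r=42=101010 popcount=3 -> skip
r=43=101011 popcount=4 -> skip
r=44=101100 popcount=3 -> skip
r=45=101101 popcount=4 -> skip
r=46=101110 popcount=4 -> skip
r=47=101111 popcount=5 -> skip
r=48=110000 popcount=2 -> skip
r=49=110001 popcount=3 -> skip
r=50=110010 popcount=3 -> skip
r=51=110011 popcount=4 -> skip
r=52=110100 popcount=3 -> skip
r=53=110101 popcount=4 -> skip
r=54=110110 popcount=4 -> skip
r=55=110111 popcount=5 -> skip
r=56=111000 popcount=3 -> skip
r=57=111001 popcount=4 -> skip
r=58=111010 popcount=4 -> skip
r=59=111011 popcount=5 -> skip
r=60=111100 popcount=4 -> skip
r=61=111101 popcount=5 -> skip
r=62=111110 popcount=5 -> skip
r=63=111111 popcount=6 -> KEEP
r=64=1000000 popcount=1 -> skip
r=65=1000001 popcount=2 -> skip
r=66=1000010 popcount=2 -> skip
Kept rows: 63

Answer: 63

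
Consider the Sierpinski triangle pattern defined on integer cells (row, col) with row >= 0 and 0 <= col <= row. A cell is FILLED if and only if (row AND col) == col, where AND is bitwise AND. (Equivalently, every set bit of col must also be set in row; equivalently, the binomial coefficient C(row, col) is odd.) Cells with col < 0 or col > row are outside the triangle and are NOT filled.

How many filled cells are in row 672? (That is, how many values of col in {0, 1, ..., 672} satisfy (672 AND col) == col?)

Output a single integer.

Answer: 8

Derivation:
672 in binary = 1010100000
popcount(672) = number of 1-bits in 1010100000 = 3
A col c satisfies (672 AND c) == c iff every set bit of c is also set in 672; each of the 3 set bits of 672 can independently be on or off in c.
count = 2^3 = 8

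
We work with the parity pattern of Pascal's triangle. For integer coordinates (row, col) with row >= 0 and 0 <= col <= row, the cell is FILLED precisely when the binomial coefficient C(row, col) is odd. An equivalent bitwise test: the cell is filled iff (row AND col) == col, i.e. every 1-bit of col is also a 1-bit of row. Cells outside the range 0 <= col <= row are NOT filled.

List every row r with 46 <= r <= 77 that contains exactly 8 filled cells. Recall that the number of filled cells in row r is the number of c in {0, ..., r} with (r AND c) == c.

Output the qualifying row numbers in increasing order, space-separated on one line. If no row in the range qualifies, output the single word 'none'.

Row r has 2^popcount(r) filled cells, so we need popcount(r) = log2(8) = 3.
Scan r = 46..77 and keep those with exactly 3 one-bits:
r=46=101110 popcount=4 -> skip
r=47=101111 popcount=5 -> skip
r=48=110000 popcount=2 -> skip
r=49=110001 popcount=3 -> KEEP
r=50=110010 popcount=3 -> KEEP
r=51=110011 popcount=4 -> skip
r=52=110100 popcount=3 -> KEEP
r=53=110101 popcount=4 -> skip
r=54=110110 popcount=4 -> skip
r=55=110111 popcount=5 -> skip
r=56=111000 popcount=3 -> KEEP
r=57=111001 popcount=4 -> skip
r=58=111010 popcount=4 -> skip
r=59=111011 popcount=5 -> skip
r=60=111100 popcount=4 -> skip
r=61=111101 popcount=5 -> skip
r=62=111110 popcount=5 -> skip
r=63=111111 popcount=6 -> skip
r=64=1000000 popcount=1 -> skip
r=65=1000001 popcount=2 -> skip
r=66=1000010 popcount=2 -> skip
r=67=1000011 popcount=3 -> KEEP
r=68=1000100 popcount=2 -> skip
r=69=1000101 popcount=3 -> KEEP
r=70=1000110 popcount=3 -> KEEP
r=71=1000111 popcount=4 -> skip
r=72=1001000 popcount=2 -> skip
r=73=1001001 popcount=3 -> KEEP
r=74=1001010 popcount=3 -> KEEP
r=75=1001011 popcount=4 -> skip
r=76=1001100 popcount=3 -> KEEP
r=77=1001101 popcount=4 -> skip
Kept rows: 49 50 52 56 67 69 70 73 74 76

Answer: 49 50 52 56 67 69 70 73 74 76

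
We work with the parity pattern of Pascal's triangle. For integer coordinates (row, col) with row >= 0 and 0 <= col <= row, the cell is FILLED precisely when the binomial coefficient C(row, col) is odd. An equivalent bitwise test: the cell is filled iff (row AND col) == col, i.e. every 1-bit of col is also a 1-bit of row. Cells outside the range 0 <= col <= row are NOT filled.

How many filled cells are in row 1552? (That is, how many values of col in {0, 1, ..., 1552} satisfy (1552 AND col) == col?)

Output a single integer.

1552 in binary = 11000010000
popcount(1552) = number of 1-bits in 11000010000 = 3
A col c satisfies (1552 AND c) == c iff every set bit of c is also set in 1552; each of the 3 set bits of 1552 can independently be on or off in c.
count = 2^3 = 8

Answer: 8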